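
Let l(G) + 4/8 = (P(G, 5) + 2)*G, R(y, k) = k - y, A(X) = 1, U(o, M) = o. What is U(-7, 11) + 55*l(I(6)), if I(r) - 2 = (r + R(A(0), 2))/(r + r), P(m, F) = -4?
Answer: -956/3 ≈ -318.67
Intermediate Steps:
I(r) = 2 + (1 + r)/(2*r) (I(r) = 2 + (r + (2 - 1*1))/(r + r) = 2 + (r + (2 - 1))/((2*r)) = 2 + (r + 1)*(1/(2*r)) = 2 + (1 + r)*(1/(2*r)) = 2 + (1 + r)/(2*r))
l(G) = -1/2 - 2*G (l(G) = -1/2 + (-4 + 2)*G = -1/2 - 2*G)
U(-7, 11) + 55*l(I(6)) = -7 + 55*(-1/2 - (1 + 5*6)/6) = -7 + 55*(-1/2 - (1 + 30)/6) = -7 + 55*(-1/2 - 31/6) = -7 + 55*(-17/3) = -7 - 935/3 = -956/3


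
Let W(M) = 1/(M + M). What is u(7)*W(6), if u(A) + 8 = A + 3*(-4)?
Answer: -13/12 ≈ -1.0833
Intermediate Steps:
W(M) = 1/(2*M)
u(A) = -20 + A (u(A) = -8 + (A + 3*(-4)) = -8 + (A - 12) = -8 + (-12 + A) = -20 + A)
u(7)*W(6) = (-20 + 7)*((1/2)/6) = -13/(2*6) = -13*1/12 = -13/12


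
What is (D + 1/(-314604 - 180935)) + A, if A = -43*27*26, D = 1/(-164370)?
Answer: -2458702388209889/81451745430 ≈ -30186.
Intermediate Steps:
D = -1/164370 ≈ -6.0838e-6
A = -30186 (A = -1161*26 = -30186)
(D + 1/(-314604 - 180935)) + A = (-1/164370 + 1/(-314604 - 180935)) - 30186 = (-1/164370 + 1/(-495539)) - 30186 = (-1/164370 - 1/495539) - 30186 = -659909/81451745430 - 30186 = -2458702388209889/81451745430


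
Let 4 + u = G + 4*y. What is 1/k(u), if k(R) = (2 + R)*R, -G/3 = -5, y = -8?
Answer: 1/399 ≈ 0.0025063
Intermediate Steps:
G = 15 (G = -3*(-5) = 15)
u = -21 (u = -4 + (15 + 4*(-8)) = -4 + (15 - 32) = -4 - 17 = -21)
k(R) = R*(2 + R)
1/k(u) = 1/(-21*(2 - 21)) = 1/(-21*(-19)) = 1/399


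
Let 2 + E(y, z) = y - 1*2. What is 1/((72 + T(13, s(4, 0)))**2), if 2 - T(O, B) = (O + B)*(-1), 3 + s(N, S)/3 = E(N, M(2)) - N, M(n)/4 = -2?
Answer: 1/4356 ≈ 0.00022957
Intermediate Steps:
M(n) = -8 (M(n) = 4*(-2) = -8)
E(y, z) = -4 + y (E(y, z) = -2 + (y - 1*2) = -2 + (y - 2) = -2 + (-2 + y) = -4 + y)
s(N, S) = -21 (s(N, S) = -9 + 3*((-4 + N) - N) = -9 + 3*(-4) = -9 - 12 = -21)
T(O, B) = 2 + B + O (T(O, B) = 2 - (O + B)*(-1) = 2 - (B + O)*(-1) = 2 - (-B - O) = 2 + (B + O) = 2 + B + O)
1/((72 + T(13, s(4, 0)))**2) = 1/((72 + (2 - 21 + 13))**2) = 1/((72 - 6)**2) = 1/(66**2) = 1/4356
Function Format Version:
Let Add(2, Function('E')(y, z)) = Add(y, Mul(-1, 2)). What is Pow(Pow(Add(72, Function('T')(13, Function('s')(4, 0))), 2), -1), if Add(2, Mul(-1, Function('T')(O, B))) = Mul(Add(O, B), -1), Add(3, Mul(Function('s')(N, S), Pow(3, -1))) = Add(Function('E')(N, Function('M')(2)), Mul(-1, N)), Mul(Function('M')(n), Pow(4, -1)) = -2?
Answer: Rational(1, 4356) ≈ 0.00022957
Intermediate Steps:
Function('M')(n) = -8 (Function('M')(n) = Mul(4, -2) = -8)
Function('E')(y, z) = Add(-4, y) (Function('E')(y, z) = Add(-2, Add(y, Mul(-1, 2))) = Add(-2, Add(y, -2)) = Add(-2, Add(-2, y)) = Add(-4, y))
Function('s')(N, S) = -21 (Function('s')(N, S) = Add(-9, Mul(3, Add(Add(-4, N), Mul(-1, N)))) = Add(-9, Mul(3, -4)) = Add(-9, -12) = -21)
Function('T')(O, B) = Add(2, B, O) (Function('T')(O, B) = Add(2, Mul(-1, Mul(Add(O, B), -1))) = Add(2, Mul(-1, Mul(Add(B, O), -1))) = Add(2, Mul(-1, Add(Mul(-1, B), Mul(-1, O)))) = Add(2, Add(B, O)) = Add(2, B, O))
Pow(Pow(Add(72, Function('T')(13, Function('s')(4, 0))), 2), -1) = Pow(Pow(Add(72, Add(2, -21, 13)), 2), -1) = Pow(Pow(Add(72, -6), 2), -1) = Pow(Pow(66, 2), -1) = Pow(4356, -1) = Rational(1, 4356)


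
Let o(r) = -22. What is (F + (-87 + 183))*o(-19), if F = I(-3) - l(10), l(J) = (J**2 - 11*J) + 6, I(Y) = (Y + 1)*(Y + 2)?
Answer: -2244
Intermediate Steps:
I(Y) = (1 + Y)*(2 + Y)
l(J) = 6 + J**2 - 11*J
F = 6 (F = (2 + (-3)**2 + 3*(-3)) - (6 + 10**2 - 11*10) = (2 + 9 - 9) - (6 + 100 - 110) = 2 - 1*(-4) = 2 + 4 = 6)
(F + (-87 + 183))*o(-19) = (6 + (-87 + 183))*(-22) = (6 + 96)*(-22) = 102*(-22) = -2244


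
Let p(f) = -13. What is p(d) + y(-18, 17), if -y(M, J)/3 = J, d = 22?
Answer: -64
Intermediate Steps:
y(M, J) = -3*J
p(d) + y(-18, 17) = -13 - 3*17 = -13 - 51 = -64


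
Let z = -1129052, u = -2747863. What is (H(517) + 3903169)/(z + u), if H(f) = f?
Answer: -3903686/3876915 ≈ -1.0069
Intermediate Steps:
(H(517) + 3903169)/(z + u) = (517 + 3903169)/(-1129052 - 2747863) = 3903686/(-3876915) = 3903686*(-1/3876915) = -3903686/3876915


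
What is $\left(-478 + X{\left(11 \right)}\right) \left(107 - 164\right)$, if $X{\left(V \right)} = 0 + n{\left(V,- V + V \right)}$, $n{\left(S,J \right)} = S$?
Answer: $26619$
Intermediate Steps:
$X{\left(V \right)} = V$ ($X{\left(V \right)} = 0 + V = V$)
$\left(-478 + X{\left(11 \right)}\right) \left(107 - 164\right) = \left(-478 + 11\right) \left(107 - 164\right) = - 467 \left(107 - 164\right) = \left(-467\right) \left(-57\right) = 26619$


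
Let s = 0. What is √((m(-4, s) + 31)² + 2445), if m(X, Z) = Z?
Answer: √3406 ≈ 58.361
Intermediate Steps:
√((m(-4, s) + 31)² + 2445) = √((0 + 31)² + 2445) = √(31² + 2445) = √(961 + 2445) = √3406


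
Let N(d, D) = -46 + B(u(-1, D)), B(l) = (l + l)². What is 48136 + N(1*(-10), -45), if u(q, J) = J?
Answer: 56190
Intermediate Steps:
B(l) = 4*l² (B(l) = (2*l)² = 4*l²)
N(d, D) = -46 + 4*D²
48136 + N(1*(-10), -45) = 48136 + (-46 + 4*(-45)²) = 48136 + (-46 + 4*2025) = 48136 + (-46 + 8100) = 48136 + 8054 = 56190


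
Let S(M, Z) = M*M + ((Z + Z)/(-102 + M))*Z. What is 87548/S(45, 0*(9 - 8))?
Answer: 87548/2025 ≈ 43.234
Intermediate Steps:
S(M, Z) = M**2 + 2*Z**2/(-102 + M) (S(M, Z) = M**2 + ((2*Z)/(-102 + M))*Z = M**2 + (2*Z/(-102 + M))*Z = M**2 + 2*Z**2/(-102 + M))
87548/S(45, 0*(9 - 8)) = 87548/(((45**3 - 102*45**2 + 2*(0*(9 - 8))**2)/(-102 + 45))) = 87548/(((91125 - 102*2025 + 2*(0*1)**2)/(-57))) = 87548/((-(91125 - 206550 + 2*0**2)/57)) = 87548/((-(91125 - 206550 + 2*0)/57)) = 87548/((-(91125 - 206550 + 0)/57)) = 87548/((-1/57*(-115425))) = 87548/2025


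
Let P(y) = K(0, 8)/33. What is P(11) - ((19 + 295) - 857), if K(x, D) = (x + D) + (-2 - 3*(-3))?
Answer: 5978/11 ≈ 543.45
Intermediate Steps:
K(x, D) = 7 + D + x (K(x, D) = (D + x) + (-2 + 9) = (D + x) + 7 = 7 + D + x)
P(y) = 5/11 (P(y) = (7 + 8 + 0)/33 = 15*(1/33) = 5/11)
P(11) - ((19 + 295) - 857) = 5/11 - ((19 + 295) - 857) = 5/11 - (314 - 857) = 5/11 - 1*(-543) = 5/11 + 543 = 5978/11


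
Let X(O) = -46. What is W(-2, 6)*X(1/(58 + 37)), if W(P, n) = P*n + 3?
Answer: 414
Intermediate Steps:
W(P, n) = 3 + P*n
W(-2, 6)*X(1/(58 + 37)) = (3 - 2*6)*(-46) = (3 - 12)*(-46) = -9*(-46) = 414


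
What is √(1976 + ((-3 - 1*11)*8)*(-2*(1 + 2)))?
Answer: 2*√662 ≈ 51.459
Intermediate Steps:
√(1976 + ((-3 - 1*11)*8)*(-2*(1 + 2))) = √(1976 + ((-3 - 11)*8)*(-2*3)) = √(1976 - 14*8*(-6)) = √(1976 - 112*(-6)) = √(1976 + 672) = √2648 = 2*√662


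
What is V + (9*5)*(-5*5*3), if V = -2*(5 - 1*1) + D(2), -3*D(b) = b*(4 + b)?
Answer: -3387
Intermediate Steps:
D(b) = -b*(4 + b)/3
V = -12 (V = -2*(5 - 1*1) - ⅓*2*(4 + 2) = -2*(5 - 1) - ⅓*2*6 = -2*4 - 4 = -8 - 4 = -12)
V + (9*5)*(-5*5*3) = -12 + (9*5)*(-5*5*3) = -12 + 45*(-25*3) = -12 + 45*(-75) = -12 - 3375 = -3387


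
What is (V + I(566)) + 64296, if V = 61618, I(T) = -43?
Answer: 125871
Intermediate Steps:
(V + I(566)) + 64296 = (61618 - 43) + 64296 = 61575 + 64296 = 125871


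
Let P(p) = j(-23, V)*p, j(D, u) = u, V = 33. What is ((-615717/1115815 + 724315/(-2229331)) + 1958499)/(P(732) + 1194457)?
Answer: 4871805150925245683/3031325391528235945 ≈ 1.6072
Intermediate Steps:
P(p) = 33*p
((-615717/1115815 + 724315/(-2229331)) + 1958499)/(P(732) + 1194457) = ((-615717/1115815 + 724315/(-2229331)) + 1958499)/(33*732 + 1194457) = ((-615717*1/1115815 + 724315*(-1/2229331)) + 1958499)/(24156 + 1194457) = ((-615717/1115815 - 724315/2229331) + 1958499)/1218613 = (-2180838537052/2487520969765 + 1958499)*(1/1218613) = (4871805150925245683/2487520969765)*(1/1218613) = 4871805150925245683/3031325391528235945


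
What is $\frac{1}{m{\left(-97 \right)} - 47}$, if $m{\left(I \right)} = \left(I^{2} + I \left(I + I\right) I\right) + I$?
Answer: $- \frac{1}{1816081} \approx -5.5064 \cdot 10^{-7}$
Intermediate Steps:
$m{\left(I \right)} = I + I^{2} + 2 I^{3}$ ($m{\left(I \right)} = \left(I^{2} + I 2 I I\right) + I = \left(I^{2} + 2 I^{2} I\right) + I = \left(I^{2} + 2 I^{3}\right) + I = I + I^{2} + 2 I^{3}$)
$\frac{1}{m{\left(-97 \right)} - 47} = \frac{1}{- 97 \left(1 - 97 + 2 \left(-97\right)^{2}\right) - 47} = \frac{1}{- 97 \left(1 - 97 + 2 \cdot 9409\right) - 47} = \frac{1}{- 97 \left(1 - 97 + 18818\right) - 47} = \frac{1}{\left(-97\right) 18722 - 47} = \frac{1}{-1816034 - 47} = \frac{1}{-1816081} = - \frac{1}{1816081}$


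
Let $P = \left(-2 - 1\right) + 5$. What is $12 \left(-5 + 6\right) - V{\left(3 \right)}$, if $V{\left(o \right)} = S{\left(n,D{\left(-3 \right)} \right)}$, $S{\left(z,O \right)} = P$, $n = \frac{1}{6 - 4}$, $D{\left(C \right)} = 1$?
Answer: $10$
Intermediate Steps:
$P = 2$ ($P = -3 + 5 = 2$)
$n = \frac{1}{2} \approx 0.5$
$S{\left(z,O \right)} = 2$
$V{\left(o \right)} = 2$
$12 \left(-5 + 6\right) - V{\left(3 \right)} = 12 \left(-5 + 6\right) - 2 = 12 \cdot 1 - 2 = 12 - 2 = 10$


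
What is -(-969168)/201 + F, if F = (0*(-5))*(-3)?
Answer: 323056/67 ≈ 4821.7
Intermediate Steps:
F = 0 (F = 0*(-3) = 0)
-(-969168)/201 + F = -(-969168)/201 + 0 = -993*(-976/201) + 0 = 323056/67 + 0 = 323056/67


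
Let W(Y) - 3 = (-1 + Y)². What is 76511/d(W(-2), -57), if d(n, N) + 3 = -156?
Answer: -76511/159 ≈ -481.20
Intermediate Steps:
W(Y) = 3 + (-1 + Y)²
d(n, N) = -159 (d(n, N) = -3 - 156 = -159)
76511/d(W(-2), -57) = 76511/(-159) = 76511*(-1/159) = -76511/159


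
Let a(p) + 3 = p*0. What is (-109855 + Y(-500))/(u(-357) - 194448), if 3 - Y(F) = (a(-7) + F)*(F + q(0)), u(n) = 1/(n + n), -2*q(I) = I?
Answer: 258005328/138835873 ≈ 1.8583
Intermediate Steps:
q(I) = -I/2
u(n) = 1/(2*n)
a(p) = -3 (a(p) = -3 + p*0 = -3 + 0 = -3)
Y(F) = 3 - F*(-3 + F) (Y(F) = 3 - (-3 + F)*(F - 1/2*0) = 3 - (-3 + F)*(F + 0) = 3 - (-3 + F)*F = 3 - F*(-3 + F))
(-109855 + Y(-500))/(u(-357) - 194448) = (-109855 + (3 - 1*(-500)**2 + 3*(-500)))/((1/2)/(-357) - 194448) = (-109855 + (3 - 1*250000 - 1500))/((1/2)*(-1/357) - 194448) = (-109855 + (3 - 250000 - 1500))/(-1/714 - 194448) = (-109855 - 251497)/(-138835873/714) = -361352*(-714/138835873) = 258005328/138835873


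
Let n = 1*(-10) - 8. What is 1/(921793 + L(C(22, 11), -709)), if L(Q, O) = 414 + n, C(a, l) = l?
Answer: 1/922189 ≈ 1.0844e-6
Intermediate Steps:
n = -18 (n = -10 - 8 = -18)
L(Q, O) = 396 (L(Q, O) = 414 - 18 = 396)
1/(921793 + L(C(22, 11), -709)) = 1/(921793 + 396) = 1/922189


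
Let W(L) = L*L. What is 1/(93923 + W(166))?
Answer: 1/121479 ≈ 8.2319e-6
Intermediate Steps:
W(L) = L**2
1/(93923 + W(166)) = 1/(93923 + 166**2) = 1/(93923 + 27556) = 1/121479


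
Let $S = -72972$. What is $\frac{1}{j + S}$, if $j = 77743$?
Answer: $\frac{1}{4771} \approx 0.0002096$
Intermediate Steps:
$\frac{1}{j + S} = \frac{1}{77743 - 72972} = \frac{1}{4771}$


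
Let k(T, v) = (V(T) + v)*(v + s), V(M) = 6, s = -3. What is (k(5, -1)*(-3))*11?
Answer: 660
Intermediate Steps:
k(T, v) = (-3 + v)*(6 + v) (k(T, v) = (6 + v)*(v - 3) = (6 + v)*(-3 + v) = (-3 + v)*(6 + v))
(k(5, -1)*(-3))*11 = ((-18 + (-1)² + 3*(-1))*(-3))*11 = ((-18 + 1 - 3)*(-3))*11 = -20*(-3)*11 = 60*11 = 660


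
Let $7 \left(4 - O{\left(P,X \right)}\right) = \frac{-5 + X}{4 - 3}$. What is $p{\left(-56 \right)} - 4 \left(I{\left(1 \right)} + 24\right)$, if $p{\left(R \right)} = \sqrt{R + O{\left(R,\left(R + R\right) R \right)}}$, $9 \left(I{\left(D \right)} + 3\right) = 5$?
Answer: $- \frac{776}{9} + \frac{i \sqrt{46417}}{7} \approx -86.222 + 30.778 i$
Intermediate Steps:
$O{\left(P,X \right)} = \frac{33}{7} - \frac{X}{7}$ ($O{\left(P,X \right)} = 4 - \frac{\left(-5 + X\right) \frac{1}{4 - 3}}{7} = 4 - \frac{\left(-5 + X\right) 1^{-1}}{7} = 4 - \frac{\left(-5 + X\right) 1}{7} = 4 - \frac{-5 + X}{7} = 4 - \left(- \frac{5}{7} + \frac{X}{7}\right) = \frac{33}{7} - \frac{X}{7}$)
$I{\left(D \right)} = - \frac{22}{9}$ ($I{\left(D \right)} = -3 + \frac{1}{9} \cdot 5 = -3 + \frac{5}{9} = - \frac{22}{9}$)
$p{\left(R \right)} = \sqrt{\frac{33}{7} + R - \frac{2 R^{2}}{7}}$ ($p{\left(R \right)} = \sqrt{R - \left(- \frac{33}{7} + \frac{\left(R + R\right) R}{7}\right)} = \sqrt{R - \left(- \frac{33}{7} + \frac{2 R R}{7}\right)} = \sqrt{R - \left(- \frac{33}{7} + \frac{2 R^{2}}{7}\right)} = \sqrt{\frac{33}{7} + R - \frac{2 R^{2}}{7}}$)
$p{\left(-56 \right)} - 4 \left(I{\left(1 \right)} + 24\right) = \frac{\sqrt{231 - 14 \left(-56\right)^{2} + 49 \left(-56\right)}}{7} - 4 \left(- \frac{22}{9} + 24\right) = \frac{\sqrt{231 - 43904 - 2744}}{7} - 4 \cdot \frac{194}{9} = \frac{\sqrt{231 - 43904 - 2744}}{7} - \frac{776}{9} = \frac{\sqrt{-46417}}{7} - \frac{776}{9} = \frac{i \sqrt{46417}}{7} - \frac{776}{9} = - \frac{776}{9} + \frac{i \sqrt{46417}}{7}$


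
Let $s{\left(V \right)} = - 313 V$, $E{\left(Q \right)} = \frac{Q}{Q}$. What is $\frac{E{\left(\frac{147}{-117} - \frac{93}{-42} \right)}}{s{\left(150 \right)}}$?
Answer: $- \frac{1}{46950} \approx -2.1299 \cdot 10^{-5}$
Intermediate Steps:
$E{\left(Q \right)} = 1$
$\frac{E{\left(\frac{147}{-117} - \frac{93}{-42} \right)}}{s{\left(150 \right)}} = 1 \frac{1}{\left(-313\right) 150} = 1 \frac{1}{-46950} = 1 \left(- \frac{1}{46950}\right) = - \frac{1}{46950}$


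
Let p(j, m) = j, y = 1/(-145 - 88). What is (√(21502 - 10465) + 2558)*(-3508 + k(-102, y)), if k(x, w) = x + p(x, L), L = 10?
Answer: -9495296 - 3712*√11037 ≈ -9.8853e+6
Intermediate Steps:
y = -1/233 (y = 1/(-233) = -1/233 ≈ -0.0042918)
k(x, w) = 2*x (k(x, w) = x + x = 2*x)
(√(21502 - 10465) + 2558)*(-3508 + k(-102, y)) = (√(21502 - 10465) + 2558)*(-3508 + 2*(-102)) = (√11037 + 2558)*(-3508 - 204) = (2558 + √11037)*(-3712) = -9495296 - 3712*√11037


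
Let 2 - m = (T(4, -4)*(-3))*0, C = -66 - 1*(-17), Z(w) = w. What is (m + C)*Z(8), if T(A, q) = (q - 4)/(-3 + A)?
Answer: -376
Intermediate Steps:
C = -49 (C = -66 + 17 = -49)
T(A, q) = (-4 + q)/(-3 + A)
m = 2 (m = 2 - ((-4 - 4)/(-3 + 4))*(-3)*0 = 2 - (-8/1)*(-3)*0 = 2 - (1*(-8))*(-3)*0 = 2 - (-8*(-3))*0 = 2 - 24*0 = 2 - 1*0 = 2 + 0 = 2)
(m + C)*Z(8) = (2 - 49)*8 = -47*8 = -376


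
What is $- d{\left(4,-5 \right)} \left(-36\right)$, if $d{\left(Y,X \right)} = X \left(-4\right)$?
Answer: $720$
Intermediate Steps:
$d{\left(Y,X \right)} = - 4 X$
$- d{\left(4,-5 \right)} \left(-36\right) = - \left(-4\right) \left(-5\right) \left(-36\right) = \left(-1\right) 20 \left(-36\right) = \left(-20\right) \left(-36\right) = 720$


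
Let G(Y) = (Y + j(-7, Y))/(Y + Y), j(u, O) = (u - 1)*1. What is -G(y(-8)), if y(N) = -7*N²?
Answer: -57/112 ≈ -0.50893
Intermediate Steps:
j(u, O) = -1 + u (j(u, O) = (-1 + u)*1 = -1 + u)
G(Y) = (-8 + Y)/(2*Y) (G(Y) = (Y + (-1 - 7))/(Y + Y) = (Y - 8)/((2*Y)) = (-8 + Y)*(1/(2*Y)) = (-8 + Y)/(2*Y))
-G(y(-8)) = -(-8 - 7*(-8)²)/(2*((-7*(-8)²))) = -(-8 - 7*64)/(2*((-7*64))) = -(-8 - 448)/(2*(-448)) = -(-1)*(-456)/(2*448) = -1*57/112 = -57/112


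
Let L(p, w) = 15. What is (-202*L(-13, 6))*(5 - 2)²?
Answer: -27270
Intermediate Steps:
(-202*L(-13, 6))*(5 - 2)² = (-202*15)*(5 - 2)² = -3030*3² = -3030*9 = -27270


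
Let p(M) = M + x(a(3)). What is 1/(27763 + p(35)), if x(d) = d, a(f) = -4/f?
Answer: 3/83390 ≈ 3.5976e-5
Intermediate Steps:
p(M) = -4/3 + M (p(M) = M - 4/3 = -4/3 + M)
1/(27763 + p(35)) = 1/(27763 + (-4/3 + 35)) = 1/(27763 + 101/3) = 1/(83390/3) = 3/83390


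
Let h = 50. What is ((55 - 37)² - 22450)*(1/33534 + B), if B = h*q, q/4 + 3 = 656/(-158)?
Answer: 1822673464001/57591 ≈ 3.1649e+7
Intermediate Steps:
q = -2260/79 (q = -12 + 4*(656/(-158)) = -12 + 4*(656*(-1/158)) = -12 + 4*(-328/79) = -12 - 1312/79 = -2260/79 ≈ -28.608)
B = -113000/79 (B = 50*(-2260/79) = -113000/79 ≈ -1430.4)
((55 - 37)² - 22450)*(1/33534 + B) = ((55 - 37)² - 22450)*(1/33534 - 113000/79) = (18² - 22450)*(1/33534 - 113000/79) = (324 - 22450)*(-3789341921/2649186) = -22126*(-3789341921/2649186) = 1822673464001/57591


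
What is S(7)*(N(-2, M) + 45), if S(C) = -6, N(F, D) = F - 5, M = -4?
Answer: -228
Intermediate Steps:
N(F, D) = -5 + F
S(7)*(N(-2, M) + 45) = -6*((-5 - 2) + 45) = -6*(-7 + 45) = -6*38 = -228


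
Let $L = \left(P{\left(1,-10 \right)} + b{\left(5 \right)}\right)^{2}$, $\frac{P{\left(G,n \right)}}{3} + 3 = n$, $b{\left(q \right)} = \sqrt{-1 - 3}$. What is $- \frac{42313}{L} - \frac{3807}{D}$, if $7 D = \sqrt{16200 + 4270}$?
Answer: $- \frac{64188821}{2325625} - \frac{6600828 i}{2325625} - \frac{26649 \sqrt{20470}}{20470} \approx -213.86 - 2.8383 i$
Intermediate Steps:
$b{\left(q \right)} = 2 i$ ($b{\left(q \right)} = \sqrt{-4} = 2 i$)
$P{\left(G,n \right)} = -9 + 3 n$
$D = \frac{\sqrt{20470}}{7}$ ($D = \frac{\sqrt{16200 + 4270}}{7} = \frac{\sqrt{20470}}{7} \approx 20.439$)
$L = \left(-39 + 2 i\right)^{2}$ ($L = \left(\left(-9 + 3 \left(-10\right)\right) + 2 i\right)^{2} = \left(\left(-9 - 30\right) + 2 i\right)^{2} = \left(-39 + 2 i\right)^{2} \approx 1517.0 - 156.0 i$)
$- \frac{42313}{L} - \frac{3807}{D} = - \frac{42313}{1517 - 156 i} - \frac{3807}{\frac{1}{7} \sqrt{20470}} = - 42313 \frac{1517 + 156 i}{2325625} - 3807 \frac{7 \sqrt{20470}}{20470} = - \frac{42313 \left(1517 + 156 i\right)}{2325625} - \frac{26649 \sqrt{20470}}{20470}$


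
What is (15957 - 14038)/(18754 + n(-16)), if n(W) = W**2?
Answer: 1919/19010 ≈ 0.10095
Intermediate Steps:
(15957 - 14038)/(18754 + n(-16)) = (15957 - 14038)/(18754 + (-16)**2) = 1919/(18754 + 256) = 1919/19010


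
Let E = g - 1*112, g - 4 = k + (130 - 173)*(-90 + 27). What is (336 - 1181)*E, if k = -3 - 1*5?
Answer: -2191085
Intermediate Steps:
k = -8 (k = -3 - 5 = -8)
g = 2705 (g = 4 + (-8 + (130 - 173)*(-90 + 27)) = 4 + (-8 - 43*(-63)) = 4 + (-8 + 2709) = 4 + 2701 = 2705)
E = 2593 (E = 2705 - 1*112 = 2705 - 112 = 2593)
(336 - 1181)*E = (336 - 1181)*2593 = -845*2593 = -2191085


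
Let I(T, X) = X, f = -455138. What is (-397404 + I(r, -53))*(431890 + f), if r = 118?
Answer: 9240080336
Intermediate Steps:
(-397404 + I(r, -53))*(431890 + f) = (-397404 - 53)*(431890 - 455138) = -397457*(-23248) = 9240080336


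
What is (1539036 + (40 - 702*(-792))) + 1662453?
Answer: 3757513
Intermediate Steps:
(1539036 + (40 - 702*(-792))) + 1662453 = (1539036 + (40 + 555984)) + 1662453 = (1539036 + 556024) + 1662453 = 2095060 + 1662453 = 3757513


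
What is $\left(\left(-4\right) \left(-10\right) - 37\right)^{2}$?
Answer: $9$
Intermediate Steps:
$\left(\left(-4\right) \left(-10\right) - 37\right)^{2} = \left(40 - 37\right)^{2} = 3^{2} = 9$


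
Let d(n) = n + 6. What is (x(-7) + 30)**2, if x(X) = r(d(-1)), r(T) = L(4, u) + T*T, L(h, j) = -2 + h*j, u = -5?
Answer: 1089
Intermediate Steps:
d(n) = 6 + n
r(T) = -22 + T**2 (r(T) = (-2 + 4*(-5)) + T*T = (-2 - 20) + T**2 = -22 + T**2)
x(X) = 3 (x(X) = -22 + (6 - 1)**2 = -22 + 5**2 = -22 + 25 = 3)
(x(-7) + 30)**2 = (3 + 30)**2 = 33**2 = 1089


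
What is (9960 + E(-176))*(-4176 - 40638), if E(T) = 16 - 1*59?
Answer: -444420438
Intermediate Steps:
E(T) = -43 (E(T) = 16 - 59 = -43)
(9960 + E(-176))*(-4176 - 40638) = (9960 - 43)*(-4176 - 40638) = 9917*(-44814) = -444420438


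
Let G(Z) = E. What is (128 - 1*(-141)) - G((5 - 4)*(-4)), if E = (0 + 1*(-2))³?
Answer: 277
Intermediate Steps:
E = -8 (E = (0 - 2)³ = (-2)³ = -8)
G(Z) = -8
(128 - 1*(-141)) - G((5 - 4)*(-4)) = (128 - 1*(-141)) - 1*(-8) = (128 + 141) + 8 = 269 + 8 = 277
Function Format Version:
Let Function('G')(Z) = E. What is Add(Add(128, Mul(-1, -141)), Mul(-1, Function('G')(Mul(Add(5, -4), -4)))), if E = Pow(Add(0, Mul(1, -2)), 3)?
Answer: 277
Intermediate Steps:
E = -8 (E = Pow(Add(0, -2), 3) = Pow(-2, 3) = -8)
Function('G')(Z) = -8
Add(Add(128, Mul(-1, -141)), Mul(-1, Function('G')(Mul(Add(5, -4), -4)))) = Add(Add(128, Mul(-1, -141)), Mul(-1, -8)) = Add(Add(128, 141), 8) = Add(269, 8) = 277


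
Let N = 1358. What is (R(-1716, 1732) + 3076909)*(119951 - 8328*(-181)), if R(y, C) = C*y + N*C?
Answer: 3998083567107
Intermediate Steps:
R(y, C) = 1358*C + C*y (R(y, C) = C*y + 1358*C = 1358*C + C*y)
(R(-1716, 1732) + 3076909)*(119951 - 8328*(-181)) = (1732*(1358 - 1716) + 3076909)*(119951 - 8328*(-181)) = (1732*(-358) + 3076909)*(119951 + 1507368) = (-620056 + 3076909)*1627319 = 2456853*1627319 = 3998083567107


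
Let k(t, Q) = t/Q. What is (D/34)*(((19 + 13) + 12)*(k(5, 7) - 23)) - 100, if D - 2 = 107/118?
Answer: -184384/1003 ≈ -183.83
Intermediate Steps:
D = 343/118 (D = 2 + 107/118 = 343/118 ≈ 2.9068)
(D/34)*(((19 + 13) + 12)*(k(5, 7) - 23)) - 100 = ((343/118)/34)*(((19 + 13) + 12)*(5/7 - 23)) - 100 = ((343/118)*(1/34))*((32 + 12)*(5*(⅐) - 23)) - 100 = 343*(44*(5/7 - 23))/4012 - 100 = 343*(44*(-156/7))/4012 - 100 = (343/4012)*(-6864/7) - 100 = -84084/1003 - 100 = -184384/1003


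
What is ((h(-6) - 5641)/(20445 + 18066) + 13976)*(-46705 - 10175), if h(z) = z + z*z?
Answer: -3401576470000/4279 ≈ -7.9495e+8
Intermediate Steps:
h(z) = z + z**2
((h(-6) - 5641)/(20445 + 18066) + 13976)*(-46705 - 10175) = ((-6*(1 - 6) - 5641)/(20445 + 18066) + 13976)*(-46705 - 10175) = ((-6*(-5) - 5641)/38511 + 13976)*(-56880) = ((30 - 5641)*(1/38511) + 13976)*(-56880) = (-5611*1/38511 + 13976)*(-56880) = (-5611/38511 + 13976)*(-56880) = (538224125/38511)*(-56880) = -3401576470000/4279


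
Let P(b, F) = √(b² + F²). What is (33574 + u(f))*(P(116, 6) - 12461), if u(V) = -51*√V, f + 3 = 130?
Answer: -(12461 - 2*√3373)*(33574 - 51*√127) ≈ -4.0737e+8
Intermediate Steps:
f = 127 (f = -3 + 130 = 127)
P(b, F) = √(F² + b²)
(33574 + u(f))*(P(116, 6) - 12461) = (33574 - 51*√127)*(√(6² + 116²) - 12461) = (33574 - 51*√127)*(√(36 + 13456) - 12461) = (33574 - 51*√127)*(√13492 - 12461) = (33574 - 51*√127)*(2*√3373 - 12461) = (33574 - 51*√127)*(-12461 + 2*√3373) = (-12461 + 2*√3373)*(33574 - 51*√127)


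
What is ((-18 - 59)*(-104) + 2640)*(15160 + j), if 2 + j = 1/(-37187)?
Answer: 6002070443160/37187 ≈ 1.6140e+8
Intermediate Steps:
j = -74375/37187 (j = -2 + 1/(-37187) = -2 - 1/37187 = -74375/37187 ≈ -2.0000)
((-18 - 59)*(-104) + 2640)*(15160 + j) = ((-18 - 59)*(-104) + 2640)*(15160 - 74375/37187) = (-77*(-104) + 2640)*(563680545/37187) = (8008 + 2640)*(563680545/37187) = 10648*(563680545/37187) = 6002070443160/37187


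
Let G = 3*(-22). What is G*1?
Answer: -66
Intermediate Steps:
G = -66
G*1 = -66*1 = -66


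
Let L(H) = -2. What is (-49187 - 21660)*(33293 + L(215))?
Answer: -2358567477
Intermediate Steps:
(-49187 - 21660)*(33293 + L(215)) = (-49187 - 21660)*(33293 - 2) = -70847*33291 = -2358567477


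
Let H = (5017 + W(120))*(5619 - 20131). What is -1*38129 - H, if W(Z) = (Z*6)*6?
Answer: 135460415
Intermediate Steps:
W(Z) = 36*Z (W(Z) = (6*Z)*6 = 36*Z)
H = -135498544 (H = (5017 + 36*120)*(5619 - 20131) = (5017 + 4320)*(-14512) = 9337*(-14512) = -135498544)
-1*38129 - H = -1*38129 - 1*(-135498544) = -38129 + 135498544 = 135460415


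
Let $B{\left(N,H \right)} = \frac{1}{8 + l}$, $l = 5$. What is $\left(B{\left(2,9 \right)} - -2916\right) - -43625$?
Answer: $\frac{605034}{13} \approx 46541.0$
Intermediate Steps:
$B{\left(N,H \right)} = \frac{1}{13}$ ($B{\left(N,H \right)} = \frac{1}{8 + 5} = \frac{1}{13}$)
$\left(B{\left(2,9 \right)} - -2916\right) - -43625 = \left(\frac{1}{13} - -2916\right) - -43625 = \left(\frac{1}{13} + 2916\right) + 43625 = \frac{37909}{13} + 43625 = \frac{605034}{13}$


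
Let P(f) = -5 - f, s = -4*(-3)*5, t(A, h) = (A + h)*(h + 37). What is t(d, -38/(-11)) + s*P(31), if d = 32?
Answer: -87810/121 ≈ -725.70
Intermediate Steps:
t(A, h) = (37 + h)*(A + h) (t(A, h) = (A + h)*(37 + h) = (37 + h)*(A + h))
s = 60 (s = 12*5 = 60)
t(d, -38/(-11)) + s*P(31) = ((-38/(-11))² + 37*32 + 37*(-38/(-11)) + 32*(-38/(-11))) + 60*(-5 - 1*31) = ((-38*(-1/11))² + 1184 + 37*(-38*(-1/11)) + 32*(-38*(-1/11))) + 60*(-5 - 31) = ((38/11)² + 1184 + 37*(38/11) + 32*(38/11)) + 60*(-36) = (1444/121 + 1184 + 1406/11 + 1216/11) - 2160 = 173550/121 - 2160 = -87810/121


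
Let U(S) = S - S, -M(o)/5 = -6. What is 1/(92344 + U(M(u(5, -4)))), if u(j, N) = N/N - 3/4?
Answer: 1/92344 ≈ 1.0829e-5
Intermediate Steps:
u(j, N) = ¼ (u(j, N) = 1 - 3*¼ = 1 - ¾ = ¼)
M(o) = 30 (M(o) = -5*(-6) = 30)
U(S) = 0
1/(92344 + U(M(u(5, -4)))) = 1/(92344 + 0) = 1/92344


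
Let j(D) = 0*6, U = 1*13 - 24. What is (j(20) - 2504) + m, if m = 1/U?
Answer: -27545/11 ≈ -2504.1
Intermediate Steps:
U = -11 (U = 13 - 24 = -11)
j(D) = 0
m = -1/11 (m = 1/(-11) = -1/11 ≈ -0.090909)
(j(20) - 2504) + m = (0 - 2504) - 1/11 = -2504 - 1/11 = -27545/11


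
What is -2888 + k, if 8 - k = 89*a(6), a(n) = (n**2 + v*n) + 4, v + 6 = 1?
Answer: -3770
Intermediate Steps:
v = -5 (v = -6 + 1 = -5)
a(n) = 4 + n**2 - 5*n (a(n) = (n**2 - 5*n) + 4 = 4 + n**2 - 5*n)
k = -882 (k = 8 - 89*(4 + 6**2 - 5*6) = 8 - 89*(4 + 36 - 30) = 8 - 89*10 = 8 - 1*890 = 8 - 890 = -882)
-2888 + k = -2888 - 882 = -3770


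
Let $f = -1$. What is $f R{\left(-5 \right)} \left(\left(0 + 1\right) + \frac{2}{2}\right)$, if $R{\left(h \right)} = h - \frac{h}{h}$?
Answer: $12$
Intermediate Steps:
$R{\left(h \right)} = -1 + h$ ($R{\left(h \right)} = h - 1 = -1 + h$)
$f R{\left(-5 \right)} \left(\left(0 + 1\right) + \frac{2}{2}\right) = - (-1 - 5) \left(\left(0 + 1\right) + \frac{2}{2}\right) = \left(-1\right) \left(-6\right) \left(1 + 2 \cdot \frac{1}{2}\right) = 6 \left(1 + 1\right) = 6 \cdot 2 = 12$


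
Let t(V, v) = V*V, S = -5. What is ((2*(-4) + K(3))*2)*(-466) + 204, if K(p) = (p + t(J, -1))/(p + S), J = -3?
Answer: 13252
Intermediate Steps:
t(V, v) = V²
K(p) = (9 + p)/(-5 + p) (K(p) = (p + (-3)²)/(p - 5) = (p + 9)/(-5 + p) = (9 + p)/(-5 + p))
((2*(-4) + K(3))*2)*(-466) + 204 = ((2*(-4) + (9 + 3)/(-5 + 3))*2)*(-466) + 204 = ((-8 + 12/(-2))*2)*(-466) + 204 = ((-8 - ½*12)*2)*(-466) + 204 = ((-8 - 6)*2)*(-466) + 204 = -14*2*(-466) + 204 = -28*(-466) + 204 = 13048 + 204 = 13252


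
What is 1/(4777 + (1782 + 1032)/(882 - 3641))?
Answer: 2759/13176929 ≈ 0.00020938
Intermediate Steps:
1/(4777 + (1782 + 1032)/(882 - 3641)) = 1/(4777 + 2814/(-2759)) = 1/(4777 + 2814*(-1/2759)) = 1/(4777 - 2814/2759) = 1/(13176929/2759) = 2759/13176929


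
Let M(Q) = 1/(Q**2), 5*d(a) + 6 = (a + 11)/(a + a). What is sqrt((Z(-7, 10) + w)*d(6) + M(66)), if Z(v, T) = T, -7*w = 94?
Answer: sqrt(670873)/462 ≈ 1.7729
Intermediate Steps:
w = -94/7 (w = -1/7*94 = -94/7 ≈ -13.429)
d(a) = -6/5 + (11 + a)/(10*a) (d(a) = -6/5 + ((a + 11)/(a + a))/5 = -6/5 + ((11 + a)/((2*a)))/5 = -6/5 + ((11 + a)*(1/(2*a)))/5 = -6/5 + ((11 + a)/(2*a))/5 = -6/5 + (11 + a)/(10*a))
M(Q) = Q**(-2)
sqrt((Z(-7, 10) + w)*d(6) + M(66)) = sqrt((10 - 94/7)*((11/10)*(1 - 1*6)/6) + 66**(-2)) = sqrt(-132*(1 - 6)/(35*6) + 1/4356) = sqrt(-132*(-5)/(35*6) + 1/4356) = sqrt(-24/7*(-11/12) + 1/4356) = sqrt(22/7 + 1/4356) = sqrt(95839/30492) = sqrt(670873)/462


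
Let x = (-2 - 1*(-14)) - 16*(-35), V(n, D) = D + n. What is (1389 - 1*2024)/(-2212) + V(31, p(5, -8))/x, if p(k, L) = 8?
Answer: 2161/6083 ≈ 0.35525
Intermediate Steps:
x = 572 (x = (-2 + 14) + 560 = 12 + 560 = 572)
(1389 - 1*2024)/(-2212) + V(31, p(5, -8))/x = (1389 - 1*2024)/(-2212) + (8 + 31)/572 = (1389 - 2024)*(-1/2212) + 39*(1/572) = -635*(-1/2212) + 3/44 = 635/2212 + 3/44 = 2161/6083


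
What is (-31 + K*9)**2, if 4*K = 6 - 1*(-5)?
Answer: 625/16 ≈ 39.063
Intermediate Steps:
K = 11/4 (K = (6 - 1*(-5))/4 = (6 + 5)/4 = (1/4)*11 = 11/4 ≈ 2.7500)
(-31 + K*9)**2 = (-31 + (11/4)*9)**2 = (-31 + 99/4)**2 = (-25/4)**2 = 625/16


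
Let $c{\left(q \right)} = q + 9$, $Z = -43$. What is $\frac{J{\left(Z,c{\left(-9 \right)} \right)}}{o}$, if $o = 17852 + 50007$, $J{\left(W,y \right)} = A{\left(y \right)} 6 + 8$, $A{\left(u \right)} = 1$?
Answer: $\frac{14}{67859} \approx 0.00020631$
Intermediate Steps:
$c{\left(q \right)} = 9 + q$
$J{\left(W,y \right)} = 14$ ($J{\left(W,y \right)} = 1 \cdot 6 + 8 = 6 + 8 = 14$)
$o = 67859$
$\frac{J{\left(Z,c{\left(-9 \right)} \right)}}{o} = \frac{14}{67859}$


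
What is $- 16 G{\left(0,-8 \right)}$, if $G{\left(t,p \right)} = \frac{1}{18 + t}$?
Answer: $- \frac{8}{9} \approx -0.88889$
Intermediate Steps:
$- 16 G{\left(0,-8 \right)} = - \frac{16}{18 + 0} = - \frac{16}{18} = \left(-16\right) \frac{1}{18} = - \frac{8}{9}$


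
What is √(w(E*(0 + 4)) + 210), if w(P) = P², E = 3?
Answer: √354 ≈ 18.815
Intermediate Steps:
√(w(E*(0 + 4)) + 210) = √((3*(0 + 4))² + 210) = √((3*4)² + 210) = √(12² + 210) = √(144 + 210) = √354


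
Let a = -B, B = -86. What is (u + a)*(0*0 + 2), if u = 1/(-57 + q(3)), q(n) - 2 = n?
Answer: 4471/26 ≈ 171.96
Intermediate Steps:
a = 86 (a = -1*(-86) = 86)
q(n) = 2 + n
u = -1/52 (u = 1/(-57 + (2 + 3)) = 1/(-57 + 5) = 1/(-52) = -1/52 ≈ -0.019231)
(u + a)*(0*0 + 2) = (-1/52 + 86)*(0*0 + 2) = 4471*(0 + 2)/52 = (4471/52)*2 = 4471/26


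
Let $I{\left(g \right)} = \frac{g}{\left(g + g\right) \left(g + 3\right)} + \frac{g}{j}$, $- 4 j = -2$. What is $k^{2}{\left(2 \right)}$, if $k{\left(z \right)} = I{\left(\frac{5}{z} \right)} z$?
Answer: $\frac{12544}{121} \approx 103.67$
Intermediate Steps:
$j = \frac{1}{2}$ ($j = \left(- \frac{1}{4}\right) \left(-2\right) = \frac{1}{2} \approx 0.5$)
$I{\left(g \right)} = \frac{1}{2 \left(3 + g\right)} + 2 g$ ($I{\left(g \right)} = \frac{g}{\left(g + g\right) \left(g + 3\right)} + g \frac{1}{\frac{1}{2}} = \frac{g}{2 g \left(3 + g\right)} + g 2 = \frac{g}{2 g \left(3 + g\right)} + 2 g = g \frac{1}{2 g \left(3 + g\right)} + 2 g = \frac{1}{2 \left(3 + g\right)} + 2 g$)
$k{\left(z \right)} = \frac{z \left(1 + \frac{60}{z} + \frac{100}{z^{2}}\right)}{2 \left(3 + \frac{5}{z}\right)}$ ($k{\left(z \right)} = \frac{1 + 4 \left(\frac{5}{z}\right)^{2} + 12 \frac{5}{z}}{2 \left(3 + \frac{5}{z}\right)} z = \frac{1 + 4 \frac{25}{z^{2}} + \frac{60}{z}}{2 \left(3 + \frac{5}{z}\right)} z = \frac{1 + \frac{100}{z^{2}} + \frac{60}{z}}{2 \left(3 + \frac{5}{z}\right)} z = \frac{1 + \frac{60}{z} + \frac{100}{z^{2}}}{2 \left(3 + \frac{5}{z}\right)} z = \frac{z \left(1 + \frac{60}{z} + \frac{100}{z^{2}}\right)}{2 \left(3 + \frac{5}{z}\right)}$)
$k^{2}{\left(2 \right)} = \left(\frac{100 + 2^{2} + 60 \cdot 2}{2 \left(5 + 3 \cdot 2\right)}\right)^{2} = \left(\frac{100 + 4 + 120}{2 \left(5 + 6\right)}\right)^{2} = \left(\frac{1}{2} \cdot \frac{1}{11} \cdot 224\right)^{2} = \left(\frac{112}{11}\right)^{2} = \frac{12544}{121}$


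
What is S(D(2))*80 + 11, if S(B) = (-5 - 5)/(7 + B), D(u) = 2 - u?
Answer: -723/7 ≈ -103.29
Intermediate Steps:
S(B) = -10/(7 + B)
S(D(2))*80 + 11 = -10/(7 + (2 - 1*2))*80 + 11 = -10/(7 + (2 - 2))*80 + 11 = -10/(7 + 0)*80 + 11 = -10/7*80 + 11 = -800/7 + 11 = -723/7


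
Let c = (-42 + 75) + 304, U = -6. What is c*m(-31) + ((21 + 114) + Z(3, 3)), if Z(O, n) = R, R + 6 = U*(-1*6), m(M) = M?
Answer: -10282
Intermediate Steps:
c = 337 (c = 33 + 304 = 337)
R = 30 (R = -6 - (-6)*6 = -6 - 6*(-6) = -6 + 36 = 30)
Z(O, n) = 30
c*m(-31) + ((21 + 114) + Z(3, 3)) = 337*(-31) + ((21 + 114) + 30) = -10447 + (135 + 30) = -10447 + 165 = -10282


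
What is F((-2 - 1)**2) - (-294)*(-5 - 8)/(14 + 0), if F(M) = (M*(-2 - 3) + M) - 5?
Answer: -314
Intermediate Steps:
F(M) = -5 - 4*M (F(M) = (M*(-5) + M) - 5 = (-5*M + M) - 5 = -4*M - 5 = -5 - 4*M)
F((-2 - 1)**2) - (-294)*(-5 - 8)/(14 + 0) = (-5 - 4*(-2 - 1)**2) - (-294)*(-5 - 8)/(14 + 0) = (-5 - 4*(-3)**2) - (-294)*(-13/14) = (-5 - 4*9) - (-294)*(-13*1/14) = (-5 - 36) - (-294)*(-13)/14 = -41 - 98*39/14 = -41 - 273 = -314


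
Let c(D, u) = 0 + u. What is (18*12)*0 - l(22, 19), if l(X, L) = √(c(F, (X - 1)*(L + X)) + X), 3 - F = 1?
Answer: -√883 ≈ -29.715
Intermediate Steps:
F = 2 (F = 3 - 1*1 = 3 - 1 = 2)
c(D, u) = u
l(X, L) = √(X + (-1 + X)*(L + X)) (l(X, L) = √((X - 1)*(L + X) + X) = √((-1 + X)*(L + X) + X) = √(X + (-1 + X)*(L + X)))
(18*12)*0 - l(22, 19) = (18*12)*0 - √(22² - 1*19 + 19*22) = 216*0 - √(484 - 19 + 418) = 0 - √883 = -√883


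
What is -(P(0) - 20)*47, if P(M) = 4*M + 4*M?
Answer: 940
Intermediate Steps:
P(M) = 8*M
-(P(0) - 20)*47 = -(8*0 - 20)*47 = -(0 - 20)*47 = -(-20)*47 = -1*(-940) = 940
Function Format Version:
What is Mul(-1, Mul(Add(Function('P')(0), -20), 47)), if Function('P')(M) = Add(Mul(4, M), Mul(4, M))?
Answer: 940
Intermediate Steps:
Function('P')(M) = Mul(8, M)
Mul(-1, Mul(Add(Function('P')(0), -20), 47)) = Mul(-1, Mul(Add(Mul(8, 0), -20), 47)) = Mul(-1, Mul(Add(0, -20), 47)) = Mul(-1, Mul(-20, 47)) = Mul(-1, -940) = 940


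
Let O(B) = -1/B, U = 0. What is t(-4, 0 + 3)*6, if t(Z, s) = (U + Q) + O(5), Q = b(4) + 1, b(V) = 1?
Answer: 54/5 ≈ 10.800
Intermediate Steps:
Q = 2 (Q = 1 + 1 = 2)
t(Z, s) = 9/5 (t(Z, s) = (0 + 2) - 1/5 = 2 - 1*1/5 = 2 - 1/5 = 9/5)
t(-4, 0 + 3)*6 = (9/5)*6 = 54/5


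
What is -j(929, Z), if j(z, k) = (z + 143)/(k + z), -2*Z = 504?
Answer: -1072/677 ≈ -1.5835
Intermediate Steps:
Z = -252 (Z = -1/2*504 = -252)
j(z, k) = (143 + z)/(k + z)
-j(929, Z) = -(143 + 929)/(-252 + 929) = -1072/677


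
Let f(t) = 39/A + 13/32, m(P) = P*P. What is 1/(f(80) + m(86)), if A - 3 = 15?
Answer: 96/710263 ≈ 0.00013516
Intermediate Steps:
A = 18 (A = 3 + 15 = 18)
m(P) = P**2
f(t) = 247/96 (f(t) = 39/18 + 13/32 = 39*(1/18) + 13*(1/32) = 13/6 + 13/32 = 247/96)
1/(f(80) + m(86)) = 1/(247/96 + 86**2) = 1/(247/96 + 7396) = 1/(710263/96) = 96/710263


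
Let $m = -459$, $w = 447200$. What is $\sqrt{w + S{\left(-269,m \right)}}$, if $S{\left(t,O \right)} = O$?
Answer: $\sqrt{446741} \approx 668.39$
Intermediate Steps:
$\sqrt{w + S{\left(-269,m \right)}} = \sqrt{447200 - 459} = \sqrt{446741}$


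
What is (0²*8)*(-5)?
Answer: 0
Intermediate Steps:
(0²*8)*(-5) = (0*8)*(-5) = 0*(-5) = 0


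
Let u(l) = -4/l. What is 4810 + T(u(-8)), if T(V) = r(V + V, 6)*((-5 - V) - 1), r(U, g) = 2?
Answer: 4797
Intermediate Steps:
T(V) = -12 - 2*V (T(V) = 2*((-5 - V) - 1) = 2*(-6 - V) = -12 - 2*V)
4810 + T(u(-8)) = 4810 + (-12 - (-8)/(-8)) = 4810 + (-12 - (-8)*(-1)/8) = 4810 + (-12 - 2*½) = 4810 + (-12 - 1) = 4810 - 13 = 4797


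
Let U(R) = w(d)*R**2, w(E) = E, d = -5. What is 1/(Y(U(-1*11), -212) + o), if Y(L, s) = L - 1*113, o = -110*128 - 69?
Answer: -1/14867 ≈ -6.7263e-5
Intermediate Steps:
o = -14149 (o = -14080 - 69 = -14149)
U(R) = -5*R**2
Y(L, s) = -113 + L (Y(L, s) = L - 113 = -113 + L)
1/(Y(U(-1*11), -212) + o) = 1/((-113 - 5*(-1*11)**2) - 14149) = 1/((-113 - 5*(-11)**2) - 14149) = 1/((-113 - 5*121) - 14149) = 1/((-113 - 605) - 14149) = 1/(-718 - 14149) = 1/(-14867) = -1/14867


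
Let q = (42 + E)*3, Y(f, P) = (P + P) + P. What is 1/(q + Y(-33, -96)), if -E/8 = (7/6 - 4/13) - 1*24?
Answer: 13/5114 ≈ 0.0025420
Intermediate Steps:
Y(f, P) = 3*P (Y(f, P) = 2*P + P = 3*P)
E = 7220/39 (E = -8*((7/6 - 4/13) - 1*24) = -8*((7*(⅙) - 4*1/13) - 24) = -8*((7/6 - 4/13) - 24) = -8*(67/78 - 24) = -8*(-1805/78) = 7220/39 ≈ 185.13)
q = 8858/13 (q = (42 + 7220/39)*3 = (8858/39)*3 = 8858/13 ≈ 681.38)
1/(q + Y(-33, -96)) = 1/(8858/13 + 3*(-96)) = 1/(8858/13 - 288) = 1/(5114/13) = 13/5114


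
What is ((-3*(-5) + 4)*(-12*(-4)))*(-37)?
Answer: -33744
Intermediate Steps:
((-3*(-5) + 4)*(-12*(-4)))*(-37) = ((15 + 4)*48)*(-37) = (19*48)*(-37) = 912*(-37) = -33744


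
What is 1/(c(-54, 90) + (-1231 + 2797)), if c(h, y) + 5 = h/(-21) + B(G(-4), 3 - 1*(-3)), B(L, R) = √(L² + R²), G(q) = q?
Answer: 76615/119790477 - 98*√13/119790477 ≈ 0.00063663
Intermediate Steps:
c(h, y) = -5 + 2*√13 - h/21 (c(h, y) = -5 + (h/(-21) + √((-4)² + (3 - 1*(-3))²)) = -5 + (h*(-1/21) + √(16 + (3 + 3)²)) = -5 + (-h/21 + √(16 + 6²)) = -5 + (-h/21 + √(16 + 36)) = -5 + (-h/21 + √52) = -5 + (-h/21 + 2*√13) = -5 + (2*√13 - h/21) = -5 + 2*√13 - h/21)
1/(c(-54, 90) + (-1231 + 2797)) = 1/((-5 + 2*√13 - 1/21*(-54)) + (-1231 + 2797)) = 1/((-5 + 2*√13 + 18/7) + 1566) = 1/((-17/7 + 2*√13) + 1566) = 1/(10945/7 + 2*√13)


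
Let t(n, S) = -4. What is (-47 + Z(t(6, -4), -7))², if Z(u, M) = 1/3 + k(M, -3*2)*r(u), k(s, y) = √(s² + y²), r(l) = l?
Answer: 31840/9 + 1120*√85/3 ≈ 6979.7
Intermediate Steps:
Z(u, M) = ⅓ + u*√(36 + M²) (Z(u, M) = 1/3 + √(M² + (-3*2)²)*u = ⅓ + √(M² + (-6)²)*u = ⅓ + √(M² + 36)*u = ⅓ + √(36 + M²)*u = ⅓ + u*√(36 + M²))
(-47 + Z(t(6, -4), -7))² = (-47 + (⅓ - 4*√(36 + (-7)²)))² = (-47 + (⅓ - 4*√(36 + 49)))² = (-47 + (⅓ - 4*√85))² = (-140/3 - 4*√85)²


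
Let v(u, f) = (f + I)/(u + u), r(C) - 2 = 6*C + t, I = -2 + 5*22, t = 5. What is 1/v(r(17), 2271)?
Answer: 218/2379 ≈ 0.091635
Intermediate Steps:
I = 108 (I = -2 + 110 = 108)
r(C) = 7 + 6*C (r(C) = 2 + (6*C + 5) = 2 + (5 + 6*C) = 7 + 6*C)
v(u, f) = (108 + f)/(2*u) (v(u, f) = (f + 108)/(u + u) = (108 + f)/((2*u)) = (108 + f)*(1/(2*u)) = (108 + f)/(2*u))
1/v(r(17), 2271) = 1/((108 + 2271)/(2*(7 + 6*17))) = 1/((½)*2379/(7 + 102)) = 1/((½)*2379/109) = 1/((½)*(1/109)*2379) = 1/(2379/218) = 218/2379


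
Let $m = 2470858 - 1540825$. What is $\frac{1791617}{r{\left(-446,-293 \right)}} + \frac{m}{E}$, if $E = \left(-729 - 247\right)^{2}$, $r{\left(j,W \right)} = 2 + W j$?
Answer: $\frac{228523508479}{15560328960} \approx 14.686$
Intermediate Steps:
$m = 930033$ ($m = 2470858 - 1540825 = 930033$)
$E = 952576$ ($E = \left(-976\right)^{2} = 952576$)
$\frac{1791617}{r{\left(-446,-293 \right)}} + \frac{m}{E} = \frac{1791617}{2 - -130678} + \frac{930033}{952576} = \frac{1791617}{2 + 130678} + 930033 \cdot \frac{1}{952576} = \frac{1791617}{130680} + \frac{930033}{952576} = \frac{228523508479}{15560328960}$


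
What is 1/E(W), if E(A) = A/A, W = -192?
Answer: 1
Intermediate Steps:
E(A) = 1
1/E(W) = 1/1 = 1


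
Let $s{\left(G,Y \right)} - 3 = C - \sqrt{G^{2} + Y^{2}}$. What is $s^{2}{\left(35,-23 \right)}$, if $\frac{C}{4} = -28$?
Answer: $\left(109 + \sqrt{1754}\right)^{2} \approx 22765.0$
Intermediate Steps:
$C = -112$ ($C = 4 \left(-28\right) = -112$)
$s{\left(G,Y \right)} = -109 - \sqrt{G^{2} + Y^{2}}$ ($s{\left(G,Y \right)} = 3 - \left(112 + \sqrt{G^{2} + Y^{2}}\right) = -109 - \sqrt{G^{2} + Y^{2}}$)
$s^{2}{\left(35,-23 \right)} = \left(-109 - \sqrt{35^{2} + \left(-23\right)^{2}}\right)^{2} = \left(-109 - \sqrt{1225 + 529}\right)^{2} = \left(-109 - \sqrt{1754}\right)^{2}$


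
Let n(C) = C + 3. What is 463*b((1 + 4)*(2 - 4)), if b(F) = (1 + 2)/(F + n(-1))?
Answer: -1389/8 ≈ -173.63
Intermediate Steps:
n(C) = 3 + C
b(F) = 3/(2 + F) (b(F) = (1 + 2)/(F + (3 - 1)) = 3/(F + 2) = 3/(2 + F))
463*b((1 + 4)*(2 - 4)) = 463*(3/(2 + (1 + 4)*(2 - 4))) = 463*(3/(2 + 5*(-2))) = 463*(3/(2 - 10)) = 463*(3/(-8)) = 463*(3*(-1/8)) = 463*(-3/8) = -1389/8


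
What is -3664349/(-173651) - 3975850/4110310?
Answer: 1437120000984/71375944181 ≈ 20.135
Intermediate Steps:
-3664349/(-173651) - 3975850/4110310 = -3664349*(-1/173651) - 3975850*1/4110310 = 3664349/173651 - 397585/411031 = 1437120000984/71375944181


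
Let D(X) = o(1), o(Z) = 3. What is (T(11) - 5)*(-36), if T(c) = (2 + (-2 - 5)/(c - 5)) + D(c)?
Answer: 42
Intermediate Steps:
D(X) = 3
T(c) = 5 - 7/(-5 + c) (T(c) = (2 + (-2 - 5)/(c - 5)) + 3 = (2 - 7/(-5 + c)) + 3 = 5 - 7/(-5 + c))
(T(11) - 5)*(-36) = ((-32 + 5*11)/(-5 + 11) - 5)*(-36) = ((-32 + 55)/6 - 5)*(-36) = ((⅙)*23 - 5)*(-36) = (23/6 - 5)*(-36) = -7/6*(-36) = 42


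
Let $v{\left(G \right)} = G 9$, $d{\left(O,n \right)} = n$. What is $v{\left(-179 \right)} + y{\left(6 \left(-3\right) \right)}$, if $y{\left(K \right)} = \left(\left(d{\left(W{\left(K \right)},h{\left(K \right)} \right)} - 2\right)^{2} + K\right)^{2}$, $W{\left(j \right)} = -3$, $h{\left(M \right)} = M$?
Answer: $144313$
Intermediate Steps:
$v{\left(G \right)} = 9 G$
$y{\left(K \right)} = \left(K + \left(-2 + K\right)^{2}\right)^{2}$ ($y{\left(K \right)} = \left(\left(K - 2\right)^{2} + K\right)^{2} = \left(\left(-2 + K\right)^{2} + K\right)^{2} = \left(K + \left(-2 + K\right)^{2}\right)^{2}$)
$v{\left(-179 \right)} + y{\left(6 \left(-3\right) \right)} = 9 \left(-179\right) + \left(6 \left(-3\right) + \left(-2 + 6 \left(-3\right)\right)^{2}\right)^{2} = -1611 + \left(-18 + \left(-2 - 18\right)^{2}\right)^{2} = -1611 + \left(-18 + \left(-20\right)^{2}\right)^{2} = -1611 + \left(-18 + 400\right)^{2} = -1611 + 382^{2} = -1611 + 145924 = 144313$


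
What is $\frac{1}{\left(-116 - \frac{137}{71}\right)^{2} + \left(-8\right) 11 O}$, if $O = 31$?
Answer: $\frac{5041}{56355281} \approx 8.945 \cdot 10^{-5}$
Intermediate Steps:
$\frac{1}{\left(-116 - \frac{137}{71}\right)^{2} + \left(-8\right) 11 O} = \frac{1}{\left(-116 - \frac{137}{71}\right)^{2} + \left(-8\right) 11 \cdot 31} = \frac{1}{\left(-116 - \frac{137}{71}\right)^{2} - 2728} = \frac{1}{\left(- \frac{8373}{71}\right)^{2} - 2728} = \frac{1}{\frac{70107129}{5041} - 2728} = \frac{1}{\frac{56355281}{5041}} = \frac{5041}{56355281}$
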